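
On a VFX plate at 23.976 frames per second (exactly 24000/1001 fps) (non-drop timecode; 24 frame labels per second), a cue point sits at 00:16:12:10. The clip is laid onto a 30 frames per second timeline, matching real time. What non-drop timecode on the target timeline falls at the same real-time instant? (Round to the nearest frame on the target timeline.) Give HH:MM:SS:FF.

00:16:13:12

Source frame index: (0×3600 + 16×60 + 12) × 24 + 10 = 23338.
Real time: 23338 / (24000/1001) = 11680669/12000 s.
Target frame: (11680669/12000) × (30) = 11680669/400 ≈ 29201.673 → 29202.
At 30 labels/s: frame 29202 → 00:16:13:12.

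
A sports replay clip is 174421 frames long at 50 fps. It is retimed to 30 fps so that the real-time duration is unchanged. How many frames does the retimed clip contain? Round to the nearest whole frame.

104653 frames

Frames at target rate = 174421 × (30) / (50) = 523263/5 ≈ 104652.600.
Nearest whole frame: 104653.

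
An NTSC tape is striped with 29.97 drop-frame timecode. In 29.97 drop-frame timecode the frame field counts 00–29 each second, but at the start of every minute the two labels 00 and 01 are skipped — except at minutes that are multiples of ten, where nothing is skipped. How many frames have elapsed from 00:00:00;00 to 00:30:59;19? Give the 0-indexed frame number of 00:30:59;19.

Complete 10-minute blocks: 3, each 17982 frames → 53946.
Remaining 0 whole minutes in the current block: 0 frames.
Within the current minute: 59 × 30 + 19 = 1789. Total = 53946 + 0 + 1789 = 55735.

55735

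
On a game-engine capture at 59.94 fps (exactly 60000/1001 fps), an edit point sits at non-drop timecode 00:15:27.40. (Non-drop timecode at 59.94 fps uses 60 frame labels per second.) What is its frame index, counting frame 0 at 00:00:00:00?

55660

Total seconds to the label: (0 × 3600 + 15 × 60 + 27) = 927.
Frame index = 927 × 60 + 40 = 55660.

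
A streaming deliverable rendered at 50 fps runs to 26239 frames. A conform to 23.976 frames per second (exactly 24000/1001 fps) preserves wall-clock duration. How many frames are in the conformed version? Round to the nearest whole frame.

Frames at target rate = 26239 × (24000/1001) / (50) = 12594720/1001 ≈ 12582.138.
Nearest whole frame: 12582.

12582 frames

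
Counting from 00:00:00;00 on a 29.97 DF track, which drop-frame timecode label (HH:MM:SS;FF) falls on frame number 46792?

Each 10-minute DF block holds 10 × 60 × 30 − 9 × 2 = 17982 frames. 46792 ÷ 17982 → 2 full blocks, remainder 10828.
Within the partial block the first minute is 1800 frames and each further minute 1798, so 6 further minute boundaries passed. Total skipped labels = 18 × 2 + 2 × 6 = 48.
Non-drop label index = 46792 + 48 = 46840; at 30 labels/s that is 00:26:01:10, i.e. DF 00:26:01;10.

00:26:01;10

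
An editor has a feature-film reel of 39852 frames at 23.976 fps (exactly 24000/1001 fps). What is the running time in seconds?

Running time = 39852 / (24000/1001) = 1662.1605 s.

1662.1605 seconds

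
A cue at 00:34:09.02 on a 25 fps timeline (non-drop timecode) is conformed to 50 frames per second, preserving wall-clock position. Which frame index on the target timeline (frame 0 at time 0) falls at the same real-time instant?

frame 102454

Source frame index: (0×3600 + 34×60 + 9) × 25 + 2 = 51227.
Real time: 51227 / (25) = 51227/25 s.
Target frame: (51227/25) × (50) = 102454.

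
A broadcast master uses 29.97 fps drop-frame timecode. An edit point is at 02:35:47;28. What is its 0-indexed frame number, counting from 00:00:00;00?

280158

As if non-drop at 30 labels/s: (2 × 3600 + 35 × 60 + 47) × 30 + 28 = 280438.
Minute boundaries passed: 155; those not divisible by 10: 155 − 15 = 140; dropped labels = 2 × 140 = 280.
Actual frame index = 280438 − 280 = 280158.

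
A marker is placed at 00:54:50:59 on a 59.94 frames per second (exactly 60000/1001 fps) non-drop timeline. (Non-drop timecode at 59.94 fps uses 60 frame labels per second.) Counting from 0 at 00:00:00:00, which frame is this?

Total seconds to the label: (0 × 3600 + 54 × 60 + 50) = 3290.
Frame index = 3290 × 60 + 59 = 197459.

frame 197459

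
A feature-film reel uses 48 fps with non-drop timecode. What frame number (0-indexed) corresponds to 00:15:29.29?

Total seconds to the label: (0 × 3600 + 15 × 60 + 29) = 929.
Frame index = 929 × 48 + 29 = 44621.

frame 44621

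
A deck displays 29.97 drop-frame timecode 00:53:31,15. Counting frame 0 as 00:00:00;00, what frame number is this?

96249

Complete 10-minute blocks: 5, each 17982 frames → 89910.
Remaining 3 whole minutes in the current block: 1800 + 2 × 1798 = 5396 frames.
Within the current minute: 31 × 30 + 15 − 2 = 943 (labels ;00/;01 skipped at this minute). Total = 89910 + 5396 + 943 = 96249.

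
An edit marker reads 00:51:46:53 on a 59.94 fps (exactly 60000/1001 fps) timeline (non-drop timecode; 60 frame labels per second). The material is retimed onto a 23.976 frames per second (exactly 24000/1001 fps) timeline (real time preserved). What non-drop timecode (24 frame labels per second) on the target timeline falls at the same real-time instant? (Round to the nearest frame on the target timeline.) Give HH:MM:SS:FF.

00:51:46:21

Source frame index: (0×3600 + 51×60 + 46) × 60 + 53 = 186413.
Real time: 186413 / (60000/1001) = 186599413/60000 s.
Target frame: (186599413/60000) × (24000/1001) = 372826/5 ≈ 74565.200 → 74565.
At 24 labels/s: frame 74565 → 00:51:46:21.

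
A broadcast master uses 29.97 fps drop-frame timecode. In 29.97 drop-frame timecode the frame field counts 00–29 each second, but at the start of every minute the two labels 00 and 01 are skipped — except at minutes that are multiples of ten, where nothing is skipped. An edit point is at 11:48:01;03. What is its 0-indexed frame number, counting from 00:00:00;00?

Complete 10-minute blocks: 70, each 17982 frames → 1258740.
Remaining 8 whole minutes in the current block: 1800 + 7 × 1798 = 14386 frames.
Within the current minute: 1 × 30 + 3 − 2 = 31 (labels ;00/;01 skipped at this minute). Total = 1258740 + 14386 + 31 = 1273157.

1273157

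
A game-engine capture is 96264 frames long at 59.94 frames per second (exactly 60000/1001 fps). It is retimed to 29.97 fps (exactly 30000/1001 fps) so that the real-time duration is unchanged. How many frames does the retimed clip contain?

48132 frames

Frames at target rate = 96264 × (30000/1001) / (60000/1001) = 48132.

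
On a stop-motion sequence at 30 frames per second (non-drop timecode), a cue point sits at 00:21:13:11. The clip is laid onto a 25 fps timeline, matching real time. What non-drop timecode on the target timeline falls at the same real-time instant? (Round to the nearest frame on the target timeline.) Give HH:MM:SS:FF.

Source frame index: (0×3600 + 21×60 + 13) × 30 + 11 = 38201.
Real time: 38201 / (30) = 38201/30 s.
Target frame: (38201/30) × (25) = 191005/6 ≈ 31834.167 → 31834.
At 25 labels/s: frame 31834 → 00:21:13:09.

00:21:13:09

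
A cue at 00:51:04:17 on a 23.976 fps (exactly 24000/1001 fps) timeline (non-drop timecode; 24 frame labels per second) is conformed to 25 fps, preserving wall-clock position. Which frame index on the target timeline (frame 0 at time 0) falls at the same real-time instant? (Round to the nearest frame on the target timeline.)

Source frame index: (0×3600 + 51×60 + 4) × 24 + 17 = 73553.
Real time: 73553 / (24000/1001) = 73626553/24000 s.
Target frame: (73626553/24000) × (25) = 73626553/960 ≈ 76694.326 → 76694.

frame 76694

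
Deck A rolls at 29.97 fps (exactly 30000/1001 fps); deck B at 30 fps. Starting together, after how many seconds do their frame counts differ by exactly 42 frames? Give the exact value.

1401.4 seconds

The gap grows by |30 − 30000/1001| = 30/1001 frames per second.
Time for a 42-frame gap: 42 ÷ (30/1001) = 1401.4 s.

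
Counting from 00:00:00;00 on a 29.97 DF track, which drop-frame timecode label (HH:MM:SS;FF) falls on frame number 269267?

Each 10-minute DF block holds 10 × 60 × 30 − 9 × 2 = 17982 frames. 269267 ÷ 17982 → 14 full blocks, remainder 17519.
Within the partial block the first minute is 1800 frames and each further minute 1798, so 9 further minute boundaries passed. Total skipped labels = 18 × 14 + 2 × 9 = 270.
Non-drop label index = 269267 + 270 = 269537; at 30 labels/s that is 02:29:44:17, i.e. DF 02:29:44;17.

02:29:44;17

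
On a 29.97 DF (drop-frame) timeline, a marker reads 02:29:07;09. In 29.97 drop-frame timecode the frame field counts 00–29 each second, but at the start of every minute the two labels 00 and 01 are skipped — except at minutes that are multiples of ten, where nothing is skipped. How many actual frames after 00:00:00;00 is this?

268149

Complete 10-minute blocks: 14, each 17982 frames → 251748.
Remaining 9 whole minutes in the current block: 1800 + 8 × 1798 = 16184 frames.
Within the current minute: 7 × 30 + 9 − 2 = 217 (labels ;00/;01 skipped at this minute). Total = 251748 + 16184 + 217 = 268149.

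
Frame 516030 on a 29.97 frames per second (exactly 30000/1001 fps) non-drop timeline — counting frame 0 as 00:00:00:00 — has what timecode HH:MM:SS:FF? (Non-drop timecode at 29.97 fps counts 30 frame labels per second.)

04:46:41:00

516030 ÷ 30 = 17201 full seconds, remainder 0 frames.
17201 s = 4 h 46 min 41 s.
Timecode: 04:46:41:00.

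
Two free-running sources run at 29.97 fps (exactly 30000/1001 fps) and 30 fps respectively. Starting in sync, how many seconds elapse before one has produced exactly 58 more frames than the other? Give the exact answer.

The gap grows by |30 − 30000/1001| = 30/1001 frames per second.
Time for a 58-frame gap: 58 ÷ (30/1001) = 29029/15 s.

29029/15 seconds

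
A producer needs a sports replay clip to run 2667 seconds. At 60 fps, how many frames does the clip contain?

Frames = 2667 × 60 = 160020.

160020 frames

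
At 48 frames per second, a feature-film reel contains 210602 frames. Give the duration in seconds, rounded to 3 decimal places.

4387.542 seconds

Running time = 210602 × 1/48 = 105301/24 s ≈ 4387.542 s.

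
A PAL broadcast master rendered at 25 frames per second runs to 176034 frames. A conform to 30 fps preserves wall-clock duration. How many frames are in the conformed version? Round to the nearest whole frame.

Frames at target rate = 176034 × (30) / (25) = 1056204/5 ≈ 211240.800.
Nearest whole frame: 211241.

211241 frames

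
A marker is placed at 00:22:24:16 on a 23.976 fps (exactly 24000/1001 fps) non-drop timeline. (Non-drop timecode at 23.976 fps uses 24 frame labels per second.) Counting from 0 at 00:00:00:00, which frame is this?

frame 32272

Total seconds to the label: (0 × 3600 + 22 × 60 + 24) = 1344.
Frame index = 1344 × 24 + 16 = 32272.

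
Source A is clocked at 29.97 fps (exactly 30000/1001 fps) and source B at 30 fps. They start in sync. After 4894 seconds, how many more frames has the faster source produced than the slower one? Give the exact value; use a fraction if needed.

A emits 30000/1001 × 4894 = 146820000/1001 frames; B emits 30 × 4894 = 146820.
Difference = 146820/1001 frames (≈ 146.6733); B is ahead of A.

146820/1001 frames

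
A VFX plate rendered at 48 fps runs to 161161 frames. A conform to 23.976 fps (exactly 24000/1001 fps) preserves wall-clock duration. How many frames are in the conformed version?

Target frames = source frames × (target rate / source rate) = 161161 × (24000/1001)/(48) = 161161 × 500/1001 = 80500.

80500 frames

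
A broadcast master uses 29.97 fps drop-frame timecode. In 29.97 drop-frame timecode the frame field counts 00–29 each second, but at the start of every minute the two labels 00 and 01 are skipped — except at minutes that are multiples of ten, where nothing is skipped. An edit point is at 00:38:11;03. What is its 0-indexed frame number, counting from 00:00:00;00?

68663

Complete 10-minute blocks: 3, each 17982 frames → 53946.
Remaining 8 whole minutes in the current block: 1800 + 7 × 1798 = 14386 frames.
Within the current minute: 11 × 30 + 3 − 2 = 331 (labels ;00/;01 skipped at this minute). Total = 53946 + 14386 + 331 = 68663.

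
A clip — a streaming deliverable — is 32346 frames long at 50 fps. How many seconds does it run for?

646.92 seconds

Running time = 32346 / (50) = 646.92 s.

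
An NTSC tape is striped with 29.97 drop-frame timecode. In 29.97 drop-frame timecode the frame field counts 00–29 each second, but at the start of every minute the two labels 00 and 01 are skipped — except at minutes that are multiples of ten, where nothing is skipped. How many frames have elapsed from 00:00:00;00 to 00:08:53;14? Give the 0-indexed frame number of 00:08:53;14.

As if non-drop at 30 labels/s: (0 × 3600 + 8 × 60 + 53) × 30 + 14 = 16004.
Minute boundaries passed: 8; those not divisible by 10: 8 − 0 = 8; dropped labels = 2 × 8 = 16.
Actual frame index = 16004 − 16 = 15988.

15988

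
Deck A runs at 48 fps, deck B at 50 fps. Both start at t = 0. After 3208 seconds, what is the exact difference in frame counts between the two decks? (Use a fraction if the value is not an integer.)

A emits 48 × 3208 = 153984 frames; B emits 50 × 3208 = 160400.
Difference = 6416 frames; B is ahead of A.

6416 frames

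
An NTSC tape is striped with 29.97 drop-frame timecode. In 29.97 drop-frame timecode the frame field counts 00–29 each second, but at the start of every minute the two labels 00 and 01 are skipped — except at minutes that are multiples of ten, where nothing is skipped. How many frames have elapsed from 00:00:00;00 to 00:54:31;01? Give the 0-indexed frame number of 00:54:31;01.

98033

As if non-drop at 30 labels/s: (0 × 3600 + 54 × 60 + 31) × 30 + 1 = 98131.
Minute boundaries passed: 54; those not divisible by 10: 54 − 5 = 49; dropped labels = 2 × 49 = 98.
Actual frame index = 98131 − 98 = 98033.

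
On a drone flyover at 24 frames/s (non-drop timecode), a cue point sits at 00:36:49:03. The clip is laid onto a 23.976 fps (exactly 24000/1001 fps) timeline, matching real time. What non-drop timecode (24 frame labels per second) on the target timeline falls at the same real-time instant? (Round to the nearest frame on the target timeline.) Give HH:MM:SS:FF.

00:36:46:22

Source frame index: (0×3600 + 36×60 + 49) × 24 + 3 = 53019.
Real time: 53019 / (24) = 17673/8 s.
Target frame: (17673/8) × (24000/1001) = 53019000/1001 ≈ 52966.034 → 52966.
At 24 labels/s: frame 52966 → 00:36:46:22.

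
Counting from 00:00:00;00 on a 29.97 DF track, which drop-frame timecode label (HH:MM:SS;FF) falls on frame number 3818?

Each 10-minute DF block holds 10 × 60 × 30 − 9 × 2 = 17982 frames. 3818 ÷ 17982 → 0 full blocks, remainder 3818.
Within the partial block the first minute is 1800 frames and each further minute 1798, so 2 further minute boundaries passed. Total skipped labels = 18 × 0 + 2 × 2 = 4.
Non-drop label index = 3818 + 4 = 3822; at 30 labels/s that is 00:02:07:12, i.e. DF 00:02:07;12.

00:02:07;12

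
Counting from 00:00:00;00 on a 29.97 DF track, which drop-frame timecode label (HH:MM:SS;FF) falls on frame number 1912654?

17:43:38;28

Each 10-minute DF block holds 10 × 60 × 30 − 9 × 2 = 17982 frames. 1912654 ÷ 17982 → 106 full blocks, remainder 6562.
Within the partial block the first minute is 1800 frames and each further minute 1798, so 3 further minute boundaries passed. Total skipped labels = 18 × 106 + 2 × 3 = 1914.
Non-drop label index = 1912654 + 1914 = 1914568; at 30 labels/s that is 17:43:38:28, i.e. DF 17:43:38;28.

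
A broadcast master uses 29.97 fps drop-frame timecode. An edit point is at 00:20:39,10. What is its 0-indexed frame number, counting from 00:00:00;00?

As if non-drop at 30 labels/s: (0 × 3600 + 20 × 60 + 39) × 30 + 10 = 37180.
Minute boundaries passed: 20; those not divisible by 10: 20 − 2 = 18; dropped labels = 2 × 18 = 36.
Actual frame index = 37180 − 36 = 37144.

37144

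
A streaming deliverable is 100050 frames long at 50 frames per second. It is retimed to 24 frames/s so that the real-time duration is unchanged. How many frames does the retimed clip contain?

Target frames = source frames × (target rate / source rate) = 100050 × (24)/(50) = 100050 × 12/25 = 48024.

48024 frames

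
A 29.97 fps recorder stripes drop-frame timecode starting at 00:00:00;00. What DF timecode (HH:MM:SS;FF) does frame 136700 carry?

Each 10-minute DF block holds 10 × 60 × 30 − 9 × 2 = 17982 frames. 136700 ÷ 17982 → 7 full blocks, remainder 10826.
Within the partial block the first minute is 1800 frames and each further minute 1798, so 6 further minute boundaries passed. Total skipped labels = 18 × 7 + 2 × 6 = 138.
Non-drop label index = 136700 + 138 = 136838; at 30 labels/s that is 01:16:01:08, i.e. DF 01:16:01;08.

01:16:01;08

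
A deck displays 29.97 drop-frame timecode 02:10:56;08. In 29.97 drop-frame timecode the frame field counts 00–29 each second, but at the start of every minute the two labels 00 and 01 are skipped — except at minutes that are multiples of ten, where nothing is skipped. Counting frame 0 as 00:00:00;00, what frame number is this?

235454

As if non-drop at 30 labels/s: (2 × 3600 + 10 × 60 + 56) × 30 + 8 = 235688.
Minute boundaries passed: 130; those not divisible by 10: 130 − 13 = 117; dropped labels = 2 × 117 = 234.
Actual frame index = 235688 − 234 = 235454.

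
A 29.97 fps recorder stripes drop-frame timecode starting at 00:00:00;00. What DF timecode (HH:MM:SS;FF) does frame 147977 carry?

01:22:17;15

Each 10-minute DF block holds 10 × 60 × 30 − 9 × 2 = 17982 frames. 147977 ÷ 17982 → 8 full blocks, remainder 4121.
Within the partial block the first minute is 1800 frames and each further minute 1798, so 2 further minute boundaries passed. Total skipped labels = 18 × 8 + 2 × 2 = 148.
Non-drop label index = 147977 + 148 = 148125; at 30 labels/s that is 01:22:17:15, i.e. DF 01:22:17;15.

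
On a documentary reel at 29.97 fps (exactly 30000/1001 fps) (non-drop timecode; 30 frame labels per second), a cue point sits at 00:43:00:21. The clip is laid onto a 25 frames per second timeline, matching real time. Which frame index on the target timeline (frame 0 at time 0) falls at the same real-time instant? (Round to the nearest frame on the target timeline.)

frame 64582

Source frame index: (0×3600 + 43×60 + 0) × 30 + 21 = 77421.
Real time: 77421 / (30000/1001) = 25832807/10000 s.
Target frame: (25832807/10000) × (25) = 25832807/400 ≈ 64582.018 → 64582.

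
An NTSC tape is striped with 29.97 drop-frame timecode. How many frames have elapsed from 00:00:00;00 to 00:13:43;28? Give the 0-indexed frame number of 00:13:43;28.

As if non-drop at 30 labels/s: (0 × 3600 + 13 × 60 + 43) × 30 + 28 = 24718.
Minute boundaries passed: 13; those not divisible by 10: 13 − 1 = 12; dropped labels = 2 × 12 = 24.
Actual frame index = 24718 − 24 = 24694.

24694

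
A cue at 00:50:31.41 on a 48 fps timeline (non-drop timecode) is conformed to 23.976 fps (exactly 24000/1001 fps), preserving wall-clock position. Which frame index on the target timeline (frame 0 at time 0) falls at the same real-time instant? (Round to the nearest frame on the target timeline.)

frame 72692

Source frame index: (0×3600 + 50×60 + 31) × 48 + 41 = 145529.
Real time: 145529 / (48) = 145529/48 s.
Target frame: (145529/48) × (24000/1001) = 72764500/1001 ≈ 72691.808 → 72692.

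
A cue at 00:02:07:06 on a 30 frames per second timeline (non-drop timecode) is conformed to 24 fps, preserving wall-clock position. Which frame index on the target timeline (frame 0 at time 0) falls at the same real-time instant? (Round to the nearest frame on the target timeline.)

Source frame index: (0×3600 + 2×60 + 7) × 30 + 6 = 3816.
Real time: 3816 / (30) = 636/5 s.
Target frame: (636/5) × (24) = 15264/5 ≈ 3052.800 → 3053.

frame 3053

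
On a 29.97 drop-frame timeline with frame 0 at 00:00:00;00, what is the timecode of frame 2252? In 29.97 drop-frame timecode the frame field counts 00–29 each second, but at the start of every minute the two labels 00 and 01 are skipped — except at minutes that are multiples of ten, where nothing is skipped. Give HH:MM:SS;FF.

00:01:15;04

Ten DF minutes hold 17982 frames, so frame 2252 lies in block 0 (frames 0–17981) with 2252 frames into that block.
The block's first minute is 1800 frames and the rest 1798 each; 2252 frames reaches minute 1, so 0 × 18 + 1 × 2 = 2 labels have been skipped so far.
Adding those back, label number 2252 + 2 = 2254 at 30 labels/s is 75 s + 4 f = 0 h 1 min 15 s frame 4, i.e. 00:01:15;04.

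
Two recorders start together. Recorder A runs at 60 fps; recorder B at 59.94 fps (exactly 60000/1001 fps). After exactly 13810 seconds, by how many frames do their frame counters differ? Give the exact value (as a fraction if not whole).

828600/1001 frames

A emits 60 × 13810 = 828600 frames; B emits 60000/1001 × 13810 = 828600000/1001.
Difference = 828600/1001 frames (≈ 827.7722); B is behind A.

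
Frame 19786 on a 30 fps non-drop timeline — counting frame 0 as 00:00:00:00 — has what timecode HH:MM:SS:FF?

00:10:59:16

19786 ÷ 30 = 659 full seconds, remainder 16 frames.
659 s = 0 h 10 min 59 s.
Timecode: 00:10:59:16.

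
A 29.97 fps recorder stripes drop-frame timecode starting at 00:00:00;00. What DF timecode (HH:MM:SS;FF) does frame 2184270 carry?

Ten DF minutes hold 17982 frames, so frame 2184270 lies in block 121 (frames 2175822–2193803) with 8448 frames into that block.
The block's first minute is 1800 frames and the rest 1798 each; 8448 frames reaches minute 4, so 121 × 18 + 4 × 2 = 2186 labels have been skipped so far.
Adding those back, label number 2184270 + 2186 = 2186456 at 30 labels/s is 72881 s + 26 f = 20 h 14 min 41 s frame 26, i.e. 20:14:41;26.

20:14:41;26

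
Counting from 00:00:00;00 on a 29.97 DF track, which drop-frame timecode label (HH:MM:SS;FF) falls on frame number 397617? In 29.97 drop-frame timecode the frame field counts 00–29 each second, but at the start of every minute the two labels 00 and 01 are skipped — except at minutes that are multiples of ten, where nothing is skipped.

03:41:07;05

Each 10-minute DF block holds 10 × 60 × 30 − 9 × 2 = 17982 frames. 397617 ÷ 17982 → 22 full blocks, remainder 2013.
Within the partial block the first minute is 1800 frames and each further minute 1798, so 1 further minute boundary passed. Total skipped labels = 18 × 22 + 2 × 1 = 398.
Non-drop label index = 397617 + 398 = 398015; at 30 labels/s that is 03:41:07:05, i.e. DF 03:41:07;05.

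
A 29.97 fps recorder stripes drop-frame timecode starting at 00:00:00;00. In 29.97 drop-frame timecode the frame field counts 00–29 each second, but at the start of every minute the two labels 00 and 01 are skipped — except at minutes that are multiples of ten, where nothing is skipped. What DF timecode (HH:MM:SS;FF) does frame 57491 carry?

00:31:58;07

Each 10-minute DF block holds 10 × 60 × 30 − 9 × 2 = 17982 frames. 57491 ÷ 17982 → 3 full blocks, remainder 3545.
Within the partial block the first minute is 1800 frames and each further minute 1798, so 1 further minute boundary passed. Total skipped labels = 18 × 3 + 2 × 1 = 56.
Non-drop label index = 57491 + 56 = 57547; at 30 labels/s that is 00:31:58:07, i.e. DF 00:31:58;07.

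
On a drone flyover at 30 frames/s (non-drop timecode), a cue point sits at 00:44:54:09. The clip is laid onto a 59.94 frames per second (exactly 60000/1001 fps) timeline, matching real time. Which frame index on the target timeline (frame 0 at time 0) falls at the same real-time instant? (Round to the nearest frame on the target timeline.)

frame 161497

Source frame index: (0×3600 + 44×60 + 54) × 30 + 9 = 80829.
Real time: 80829 / (30) = 26943/10 s.
Target frame: (26943/10) × (60000/1001) = 23094000/143 ≈ 161496.503 → 161497.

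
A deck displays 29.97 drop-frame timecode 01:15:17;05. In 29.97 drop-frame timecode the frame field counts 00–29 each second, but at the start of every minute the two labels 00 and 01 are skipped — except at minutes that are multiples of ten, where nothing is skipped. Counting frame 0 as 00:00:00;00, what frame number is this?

As if non-drop at 30 labels/s: (1 × 3600 + 15 × 60 + 17) × 30 + 5 = 135515.
Minute boundaries passed: 75; those not divisible by 10: 75 − 7 = 68; dropped labels = 2 × 68 = 136.
Actual frame index = 135515 − 136 = 135379.

135379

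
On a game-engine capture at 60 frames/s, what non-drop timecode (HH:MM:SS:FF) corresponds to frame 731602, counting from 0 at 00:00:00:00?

731602 ÷ 60 = 12193 full seconds, remainder 22 frames.
12193 s = 3 h 23 min 13 s.
Timecode: 03:23:13:22.

03:23:13:22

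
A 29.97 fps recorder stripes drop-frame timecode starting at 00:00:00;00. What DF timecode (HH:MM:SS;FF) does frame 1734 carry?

00:00:57;24

Each 10-minute DF block holds 10 × 60 × 30 − 9 × 2 = 17982 frames. 1734 ÷ 17982 → 0 full blocks, remainder 1734.
Within the partial block the first minute is 1800 frames and each further minute 1798, so 0 further minute boundaries passed. Total skipped labels = 18 × 0 + 2 × 0 = 0.
Non-drop label index = 1734 + 0 = 1734; at 30 labels/s that is 00:00:57:24, i.e. DF 00:00:57;24.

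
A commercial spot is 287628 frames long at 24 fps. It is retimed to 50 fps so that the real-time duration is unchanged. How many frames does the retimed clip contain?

599225 frames

Frames at target rate = 287628 × (50) / (24) = 599225.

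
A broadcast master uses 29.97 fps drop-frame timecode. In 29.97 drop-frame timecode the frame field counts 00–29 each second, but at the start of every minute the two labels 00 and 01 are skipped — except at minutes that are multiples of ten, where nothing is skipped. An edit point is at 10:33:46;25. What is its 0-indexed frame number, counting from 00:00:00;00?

Complete 10-minute blocks: 63, each 17982 frames → 1132866.
Remaining 3 whole minutes in the current block: 1800 + 2 × 1798 = 5396 frames.
Within the current minute: 46 × 30 + 25 − 2 = 1403 (labels ;00/;01 skipped at this minute). Total = 1132866 + 5396 + 1403 = 1139665.

1139665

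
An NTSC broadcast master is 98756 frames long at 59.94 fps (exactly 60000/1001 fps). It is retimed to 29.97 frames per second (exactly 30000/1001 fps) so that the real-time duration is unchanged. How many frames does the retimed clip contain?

Target frames = source frames × (target rate / source rate) = 98756 × (30000/1001)/(60000/1001) = 98756 × 1/2 = 49378.

49378 frames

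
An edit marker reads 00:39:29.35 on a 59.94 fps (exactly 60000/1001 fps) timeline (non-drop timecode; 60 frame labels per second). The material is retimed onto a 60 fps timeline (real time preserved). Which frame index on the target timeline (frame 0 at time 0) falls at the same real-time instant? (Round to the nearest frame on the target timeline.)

Source frame index: (0×3600 + 39×60 + 29) × 60 + 35 = 142175.
Real time: 142175 / (60000/1001) = 5692687/2400 s.
Target frame: (5692687/2400) × (60) = 5692687/40 ≈ 142317.175 → 142317.

frame 142317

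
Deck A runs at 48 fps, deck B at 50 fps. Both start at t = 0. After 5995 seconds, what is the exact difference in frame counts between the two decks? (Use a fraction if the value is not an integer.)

11990 frames

A emits 48 × 5995 = 287760 frames; B emits 50 × 5995 = 299750.
Difference = 11990 frames; B is ahead of A.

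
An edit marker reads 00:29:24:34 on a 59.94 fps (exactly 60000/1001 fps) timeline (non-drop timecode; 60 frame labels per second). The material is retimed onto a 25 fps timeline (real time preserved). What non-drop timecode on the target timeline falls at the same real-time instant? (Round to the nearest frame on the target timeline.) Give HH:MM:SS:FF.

00:29:26:08

Source frame index: (0×3600 + 29×60 + 24) × 60 + 34 = 105874.
Real time: 105874 / (60000/1001) = 52989937/30000 s.
Target frame: (52989937/30000) × (25) = 52989937/1200 ≈ 44158.281 → 44158.
At 25 labels/s: frame 44158 → 00:29:26:08.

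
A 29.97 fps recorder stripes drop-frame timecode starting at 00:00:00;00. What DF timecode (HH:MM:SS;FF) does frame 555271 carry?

Each 10-minute DF block holds 10 × 60 × 30 − 9 × 2 = 17982 frames. 555271 ÷ 17982 → 30 full blocks, remainder 15811.
Within the partial block the first minute is 1800 frames and each further minute 1798, so 8 further minute boundaries passed. Total skipped labels = 18 × 30 + 2 × 8 = 556.
Non-drop label index = 555271 + 556 = 555827; at 30 labels/s that is 05:08:47:17, i.e. DF 05:08:47;17.

05:08:47;17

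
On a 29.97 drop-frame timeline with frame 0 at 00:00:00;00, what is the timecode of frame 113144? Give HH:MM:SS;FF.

Each 10-minute DF block holds 10 × 60 × 30 − 9 × 2 = 17982 frames. 113144 ÷ 17982 → 6 full blocks, remainder 5252.
Within the partial block the first minute is 1800 frames and each further minute 1798, so 2 further minute boundaries passed. Total skipped labels = 18 × 6 + 2 × 2 = 112.
Non-drop label index = 113144 + 112 = 113256; at 30 labels/s that is 01:02:55:06, i.e. DF 01:02:55;06.

01:02:55;06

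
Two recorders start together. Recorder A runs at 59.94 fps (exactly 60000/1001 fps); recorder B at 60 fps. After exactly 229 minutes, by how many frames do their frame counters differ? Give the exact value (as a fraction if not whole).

824400/1001 frames

229 min = 13740 s.
A emits 60000/1001 × 13740 = 824400000/1001 frames; B emits 60 × 13740 = 824400.
Difference = 824400/1001 frames (≈ 823.5764); B is ahead of A.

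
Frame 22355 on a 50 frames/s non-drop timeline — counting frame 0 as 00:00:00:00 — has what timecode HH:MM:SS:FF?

00:07:27:05

22355 ÷ 50 = 447 full seconds, remainder 5 frames.
447 s = 0 h 7 min 27 s.
Timecode: 00:07:27:05.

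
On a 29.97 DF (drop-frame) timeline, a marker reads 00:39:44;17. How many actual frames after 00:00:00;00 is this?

71465

As if non-drop at 30 labels/s: (0 × 3600 + 39 × 60 + 44) × 30 + 17 = 71537.
Minute boundaries passed: 39; those not divisible by 10: 39 − 3 = 36; dropped labels = 2 × 36 = 72.
Actual frame index = 71537 − 72 = 71465.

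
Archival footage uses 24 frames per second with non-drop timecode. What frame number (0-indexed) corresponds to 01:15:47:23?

frame 109151

Total seconds to the label: (1 × 3600 + 15 × 60 + 47) = 4547.
Frame index = 4547 × 24 + 23 = 109151.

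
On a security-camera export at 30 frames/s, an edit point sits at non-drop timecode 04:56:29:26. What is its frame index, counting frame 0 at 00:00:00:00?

frame 533696

Total seconds to the label: (4 × 3600 + 56 × 60 + 29) = 17789.
Frame index = 17789 × 30 + 26 = 533696.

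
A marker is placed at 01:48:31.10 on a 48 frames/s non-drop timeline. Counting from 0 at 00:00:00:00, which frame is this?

Total seconds to the label: (1 × 3600 + 48 × 60 + 31) = 6511.
Frame index = 6511 × 48 + 10 = 312538.

frame 312538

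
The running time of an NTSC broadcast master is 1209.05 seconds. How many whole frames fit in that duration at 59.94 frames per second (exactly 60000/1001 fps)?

72470 frames

Frames = 1209.05 × 60000/1001 = 72543000/1001 ≈ 72470.5295.
Complete frames: 72470.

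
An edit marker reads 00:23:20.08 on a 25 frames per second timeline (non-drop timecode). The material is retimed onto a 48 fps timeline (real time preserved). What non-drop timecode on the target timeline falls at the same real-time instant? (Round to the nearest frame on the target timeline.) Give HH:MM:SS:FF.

00:23:20:15

Source frame index: (0×3600 + 23×60 + 20) × 25 + 8 = 35008.
Real time: 35008 / (25) = 35008/25 s.
Target frame: (35008/25) × (48) = 1680384/25 ≈ 67215.360 → 67215.
At 48 labels/s: frame 67215 → 00:23:20:15.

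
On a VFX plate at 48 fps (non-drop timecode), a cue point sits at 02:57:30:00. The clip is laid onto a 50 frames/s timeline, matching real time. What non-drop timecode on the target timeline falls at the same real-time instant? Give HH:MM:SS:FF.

Source frame index: (2×3600 + 57×60 + 30) × 48 + 0 = 511200.
Real time: 511200 / (48) = 10650 s.
Target frame: (10650) × (50) = 532500.
At 50 labels/s: frame 532500 → 02:57:30:00.

02:57:30:00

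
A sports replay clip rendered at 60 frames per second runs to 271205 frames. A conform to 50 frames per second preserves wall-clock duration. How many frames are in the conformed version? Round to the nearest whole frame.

Frames at target rate = 271205 × (50) / (60) = 1356025/6 ≈ 226004.167.
Nearest whole frame: 226004.

226004 frames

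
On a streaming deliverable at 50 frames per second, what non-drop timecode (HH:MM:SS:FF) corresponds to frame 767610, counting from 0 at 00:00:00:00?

04:15:52:10

767610 ÷ 50 = 15352 full seconds, remainder 10 frames.
15352 s = 4 h 15 min 52 s.
Timecode: 04:15:52:10.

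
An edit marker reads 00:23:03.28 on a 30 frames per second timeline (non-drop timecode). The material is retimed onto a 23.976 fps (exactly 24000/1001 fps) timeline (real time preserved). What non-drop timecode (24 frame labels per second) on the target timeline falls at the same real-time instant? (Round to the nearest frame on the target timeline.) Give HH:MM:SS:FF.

Source frame index: (0×3600 + 23×60 + 3) × 30 + 28 = 41518.
Real time: 41518 / (30) = 20759/15 s.
Target frame: (20759/15) × (24000/1001) = 33214400/1001 ≈ 33181.219 → 33181.
At 24 labels/s: frame 33181 → 00:23:02:13.

00:23:02:13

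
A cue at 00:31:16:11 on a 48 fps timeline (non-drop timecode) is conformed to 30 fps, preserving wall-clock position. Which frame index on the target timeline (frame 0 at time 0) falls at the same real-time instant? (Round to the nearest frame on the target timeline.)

Source frame index: (0×3600 + 31×60 + 16) × 48 + 11 = 90059.
Real time: 90059 / (48) = 90059/48 s.
Target frame: (90059/48) × (30) = 450295/8 ≈ 56286.875 → 56287.

frame 56287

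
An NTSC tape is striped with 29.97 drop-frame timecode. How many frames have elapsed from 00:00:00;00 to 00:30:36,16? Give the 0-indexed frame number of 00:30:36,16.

55042

As if non-drop at 30 labels/s: (0 × 3600 + 30 × 60 + 36) × 30 + 16 = 55096.
Minute boundaries passed: 30; those not divisible by 10: 30 − 3 = 27; dropped labels = 2 × 27 = 54.
Actual frame index = 55096 − 54 = 55042.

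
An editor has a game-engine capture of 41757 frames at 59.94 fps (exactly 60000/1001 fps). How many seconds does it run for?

Running time = 41757 / (60000/1001) = 696.64595 s.

696.64595 seconds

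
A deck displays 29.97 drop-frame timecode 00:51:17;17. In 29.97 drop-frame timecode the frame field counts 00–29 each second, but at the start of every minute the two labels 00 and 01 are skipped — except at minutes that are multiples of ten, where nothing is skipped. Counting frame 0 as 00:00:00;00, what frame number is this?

92235

As if non-drop at 30 labels/s: (0 × 3600 + 51 × 60 + 17) × 30 + 17 = 92327.
Minute boundaries passed: 51; those not divisible by 10: 51 − 5 = 46; dropped labels = 2 × 46 = 92.
Actual frame index = 92327 − 92 = 92235.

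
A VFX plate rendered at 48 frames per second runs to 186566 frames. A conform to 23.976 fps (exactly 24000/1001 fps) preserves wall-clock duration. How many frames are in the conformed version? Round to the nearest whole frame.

93190 frames

Frames at target rate = 186566 × (24000/1001) / (48) = 93283000/1001 ≈ 93189.810.
Nearest whole frame: 93190.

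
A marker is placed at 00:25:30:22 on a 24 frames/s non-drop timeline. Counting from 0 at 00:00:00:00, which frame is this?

36742

Total seconds to the label: (0 × 3600 + 25 × 60 + 30) = 1530.
Frame index = 1530 × 24 + 22 = 36742.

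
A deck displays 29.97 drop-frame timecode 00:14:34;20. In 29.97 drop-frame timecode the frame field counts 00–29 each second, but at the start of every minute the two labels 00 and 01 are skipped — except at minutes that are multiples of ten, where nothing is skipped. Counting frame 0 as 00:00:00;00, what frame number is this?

As if non-drop at 30 labels/s: (0 × 3600 + 14 × 60 + 34) × 30 + 20 = 26240.
Minute boundaries passed: 14; those not divisible by 10: 14 − 1 = 13; dropped labels = 2 × 13 = 26.
Actual frame index = 26240 − 26 = 26214.

26214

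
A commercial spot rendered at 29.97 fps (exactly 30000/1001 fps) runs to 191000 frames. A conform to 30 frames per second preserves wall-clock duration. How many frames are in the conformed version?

191191 frames

Target frames = source frames × (target rate / source rate) = 191000 × (30)/(30000/1001) = 191000 × 1001/1000 = 191191.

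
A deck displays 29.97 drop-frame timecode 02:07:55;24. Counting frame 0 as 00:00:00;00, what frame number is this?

Complete 10-minute blocks: 12, each 17982 frames → 215784.
Remaining 7 whole minutes in the current block: 1800 + 6 × 1798 = 12588 frames.
Within the current minute: 55 × 30 + 24 − 2 = 1672 (labels ;00/;01 skipped at this minute). Total = 215784 + 12588 + 1672 = 230044.

230044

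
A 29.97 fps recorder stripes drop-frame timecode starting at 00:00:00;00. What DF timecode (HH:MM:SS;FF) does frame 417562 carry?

03:52:12;20

Each 10-minute DF block holds 10 × 60 × 30 − 9 × 2 = 17982 frames. 417562 ÷ 17982 → 23 full blocks, remainder 3976.
Within the partial block the first minute is 1800 frames and each further minute 1798, so 2 further minute boundaries passed. Total skipped labels = 18 × 23 + 2 × 2 = 418.
Non-drop label index = 417562 + 418 = 417980; at 30 labels/s that is 03:52:12:20, i.e. DF 03:52:12;20.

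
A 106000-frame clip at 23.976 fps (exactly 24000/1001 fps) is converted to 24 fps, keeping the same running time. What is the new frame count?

Target frames = source frames × (target rate / source rate) = 106000 × (24)/(24000/1001) = 106000 × 1001/1000 = 106106.

106106 frames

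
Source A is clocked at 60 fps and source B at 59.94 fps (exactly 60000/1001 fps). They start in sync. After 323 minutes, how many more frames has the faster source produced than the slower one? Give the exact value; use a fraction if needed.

1162800/1001 frames

323 min = 19380 s.
A emits 60 × 19380 = 1162800 frames; B emits 60000/1001 × 19380 = 1162800000/1001.
Difference = 1162800/1001 frames (≈ 1161.6384); B is behind A.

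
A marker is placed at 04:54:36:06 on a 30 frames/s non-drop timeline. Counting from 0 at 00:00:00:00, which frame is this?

frame 530286

Total seconds to the label: (4 × 3600 + 54 × 60 + 36) = 17676.
Frame index = 17676 × 30 + 6 = 530286.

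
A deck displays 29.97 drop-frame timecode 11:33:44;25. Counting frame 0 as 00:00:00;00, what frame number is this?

As if non-drop at 30 labels/s: (11 × 3600 + 33 × 60 + 44) × 30 + 25 = 1248745.
Minute boundaries passed: 693; those not divisible by 10: 693 − 69 = 624; dropped labels = 2 × 624 = 1248.
Actual frame index = 1248745 − 1248 = 1247497.

1247497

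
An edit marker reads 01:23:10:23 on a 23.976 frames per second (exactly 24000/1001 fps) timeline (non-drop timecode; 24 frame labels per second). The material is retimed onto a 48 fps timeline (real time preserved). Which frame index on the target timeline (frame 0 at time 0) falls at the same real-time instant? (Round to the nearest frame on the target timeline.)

frame 239806

Source frame index: (1×3600 + 23×60 + 10) × 24 + 23 = 119783.
Real time: 119783 / (24000/1001) = 119902783/24000 s.
Target frame: (119902783/24000) × (48) = 119902783/500 ≈ 239805.566 → 239806.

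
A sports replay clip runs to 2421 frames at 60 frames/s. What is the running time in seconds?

Running time = 2421 / (60) = 40.35 s.

40.35 seconds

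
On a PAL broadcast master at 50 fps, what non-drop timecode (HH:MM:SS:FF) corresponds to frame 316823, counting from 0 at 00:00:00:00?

01:45:36:23

316823 ÷ 50 = 6336 full seconds, remainder 23 frames.
6336 s = 1 h 45 min 36 s.
Timecode: 01:45:36:23.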